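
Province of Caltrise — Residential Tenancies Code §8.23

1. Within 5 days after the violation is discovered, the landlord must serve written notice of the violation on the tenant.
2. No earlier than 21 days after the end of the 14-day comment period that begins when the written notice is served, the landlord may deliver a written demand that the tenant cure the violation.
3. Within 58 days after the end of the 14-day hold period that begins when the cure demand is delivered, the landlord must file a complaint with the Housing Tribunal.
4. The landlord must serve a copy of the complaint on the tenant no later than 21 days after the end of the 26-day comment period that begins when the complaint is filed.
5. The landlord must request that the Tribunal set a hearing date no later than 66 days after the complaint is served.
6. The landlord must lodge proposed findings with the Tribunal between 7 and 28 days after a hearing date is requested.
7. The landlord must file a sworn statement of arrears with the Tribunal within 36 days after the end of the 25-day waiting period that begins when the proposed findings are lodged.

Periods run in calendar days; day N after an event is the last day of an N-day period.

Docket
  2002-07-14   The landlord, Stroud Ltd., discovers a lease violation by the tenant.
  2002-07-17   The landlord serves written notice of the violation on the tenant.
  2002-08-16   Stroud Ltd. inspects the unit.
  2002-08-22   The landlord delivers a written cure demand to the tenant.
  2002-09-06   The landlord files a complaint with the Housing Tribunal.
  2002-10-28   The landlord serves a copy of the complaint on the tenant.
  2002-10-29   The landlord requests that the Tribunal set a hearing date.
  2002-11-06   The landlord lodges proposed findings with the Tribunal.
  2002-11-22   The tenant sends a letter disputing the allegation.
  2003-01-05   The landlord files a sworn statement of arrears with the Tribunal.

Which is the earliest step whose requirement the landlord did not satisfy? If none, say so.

Step 4

Step 1: 5 days after 2002-07-14 (when the violation is discovered) is 2002-07-19; done 2002-07-17 — timely.
Step 2: the earliest permitted date is 21 days after 2002-07-31 (end of the 14-day comment period, which began when the written notice is served on 2002-07-17), i.e. 2002-08-21; 2002-08-22 is on or after that date.
Step 3: 58 days after 2002-09-05 (end of the 14-day hold period, which began when the cure demand is delivered on 2002-08-22) is 2002-11-02; completed 2002-09-06, before the deadline.
Step 4: 21 days after 2002-10-02 (end of the 26-day comment period, which began when the complaint is filed on 2002-09-06) is 2002-10-23; not done until 2002-10-28, 5 days after the deadline.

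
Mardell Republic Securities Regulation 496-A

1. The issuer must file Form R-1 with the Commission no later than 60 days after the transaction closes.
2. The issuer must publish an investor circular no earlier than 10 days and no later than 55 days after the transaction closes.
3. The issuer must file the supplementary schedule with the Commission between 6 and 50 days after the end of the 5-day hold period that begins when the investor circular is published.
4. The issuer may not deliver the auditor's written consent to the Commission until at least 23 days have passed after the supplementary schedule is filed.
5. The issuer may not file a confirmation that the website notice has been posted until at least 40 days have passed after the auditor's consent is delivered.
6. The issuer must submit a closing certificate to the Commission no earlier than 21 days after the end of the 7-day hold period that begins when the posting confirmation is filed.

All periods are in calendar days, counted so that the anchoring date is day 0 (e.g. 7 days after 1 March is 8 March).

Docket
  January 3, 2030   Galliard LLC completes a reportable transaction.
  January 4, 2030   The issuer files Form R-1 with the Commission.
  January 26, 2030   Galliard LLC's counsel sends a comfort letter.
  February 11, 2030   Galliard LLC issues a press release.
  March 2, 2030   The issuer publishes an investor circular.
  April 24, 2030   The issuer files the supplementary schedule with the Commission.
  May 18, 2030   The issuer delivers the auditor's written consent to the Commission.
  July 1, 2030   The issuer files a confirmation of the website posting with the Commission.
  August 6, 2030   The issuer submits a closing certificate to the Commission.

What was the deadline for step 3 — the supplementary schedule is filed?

April 26, 2030

The investor circular is published on March 2, 2030; the 5-day hold period therefore ends March 7, 2030, and step 3 runs from that date. The window is 6–50 days after March 7, 2030; it closes on April 26, 2030.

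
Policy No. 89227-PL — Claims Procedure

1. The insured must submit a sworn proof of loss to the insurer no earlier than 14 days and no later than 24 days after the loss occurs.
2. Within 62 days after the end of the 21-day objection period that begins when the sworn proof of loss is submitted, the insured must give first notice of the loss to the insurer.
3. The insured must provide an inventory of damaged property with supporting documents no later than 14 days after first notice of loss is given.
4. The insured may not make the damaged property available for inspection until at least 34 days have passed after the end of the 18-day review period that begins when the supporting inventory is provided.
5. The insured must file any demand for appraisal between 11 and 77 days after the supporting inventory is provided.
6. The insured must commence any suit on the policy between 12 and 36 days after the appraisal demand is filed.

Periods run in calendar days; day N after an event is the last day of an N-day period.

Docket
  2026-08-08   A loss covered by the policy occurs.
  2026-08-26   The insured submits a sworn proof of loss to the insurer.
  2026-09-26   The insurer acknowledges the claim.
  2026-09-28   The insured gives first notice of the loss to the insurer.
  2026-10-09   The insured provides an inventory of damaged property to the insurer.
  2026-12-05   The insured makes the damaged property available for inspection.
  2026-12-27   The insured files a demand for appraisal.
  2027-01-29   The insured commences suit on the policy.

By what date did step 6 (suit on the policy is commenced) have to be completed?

2027-02-01

Step 6 runs from 2026-12-27, when the appraisal demand is filed. The window is 12–36 days after 2026-12-27; it closes on 2027-02-01.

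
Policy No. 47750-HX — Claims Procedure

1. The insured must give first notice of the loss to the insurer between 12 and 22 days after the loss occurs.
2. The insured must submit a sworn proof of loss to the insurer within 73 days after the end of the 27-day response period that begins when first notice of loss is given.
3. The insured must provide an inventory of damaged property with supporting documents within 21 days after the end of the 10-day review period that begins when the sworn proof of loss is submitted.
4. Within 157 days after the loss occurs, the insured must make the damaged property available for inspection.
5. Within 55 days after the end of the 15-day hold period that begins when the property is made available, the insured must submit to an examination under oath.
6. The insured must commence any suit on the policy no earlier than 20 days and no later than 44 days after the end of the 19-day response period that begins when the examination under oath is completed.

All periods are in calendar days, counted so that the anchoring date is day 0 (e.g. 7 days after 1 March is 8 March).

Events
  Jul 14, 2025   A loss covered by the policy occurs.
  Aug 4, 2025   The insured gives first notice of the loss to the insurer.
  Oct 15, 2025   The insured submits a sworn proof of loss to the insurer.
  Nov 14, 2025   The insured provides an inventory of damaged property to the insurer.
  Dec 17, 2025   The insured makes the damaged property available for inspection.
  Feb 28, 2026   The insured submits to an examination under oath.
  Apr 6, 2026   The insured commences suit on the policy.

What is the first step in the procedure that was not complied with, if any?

(1) the permitted window runs from Jul 14, 2025 + 12 = Jul 26, 2025 to Jul 14, 2025 + 22 = Aug 5, 2025; done Aug 4, 2025 — within the window.
(2) due by Aug 31, 2025 + 73 days = Nov 12, 2025; completed Oct 15, 2025, before the deadline.
(3) due by Oct 25, 2025 + 21 days = Nov 15, 2025; Nov 14, 2025 is within that limit.
(4) due by Jul 14, 2025 + 157 days = Dec 18, 2025; completed Dec 17, 2025, before the deadline.
(5) due by Jan 1, 2026 + 55 days = Feb 25, 2026; done Feb 28, 2026 — 3 days late.

Step 5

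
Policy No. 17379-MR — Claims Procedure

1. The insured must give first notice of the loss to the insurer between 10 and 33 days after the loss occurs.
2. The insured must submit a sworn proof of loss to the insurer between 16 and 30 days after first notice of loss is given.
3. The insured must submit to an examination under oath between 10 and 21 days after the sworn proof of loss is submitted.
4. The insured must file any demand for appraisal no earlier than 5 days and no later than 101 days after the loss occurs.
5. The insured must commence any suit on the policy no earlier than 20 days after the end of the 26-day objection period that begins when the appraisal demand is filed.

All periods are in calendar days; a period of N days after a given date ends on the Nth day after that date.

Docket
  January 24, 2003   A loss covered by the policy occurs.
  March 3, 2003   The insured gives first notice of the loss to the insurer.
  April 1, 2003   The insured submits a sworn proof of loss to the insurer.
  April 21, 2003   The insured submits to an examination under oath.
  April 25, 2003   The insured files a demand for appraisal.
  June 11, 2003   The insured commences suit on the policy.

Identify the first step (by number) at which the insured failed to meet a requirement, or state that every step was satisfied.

Step 1

Step 1: the window is 10–33 days after January 24, 2003 (when the loss occurs), so February 3, 2003 through February 26, 2003; done March 3, 2003 — 5 days after the window closed.
No need to go further; step 1 was not satisfied.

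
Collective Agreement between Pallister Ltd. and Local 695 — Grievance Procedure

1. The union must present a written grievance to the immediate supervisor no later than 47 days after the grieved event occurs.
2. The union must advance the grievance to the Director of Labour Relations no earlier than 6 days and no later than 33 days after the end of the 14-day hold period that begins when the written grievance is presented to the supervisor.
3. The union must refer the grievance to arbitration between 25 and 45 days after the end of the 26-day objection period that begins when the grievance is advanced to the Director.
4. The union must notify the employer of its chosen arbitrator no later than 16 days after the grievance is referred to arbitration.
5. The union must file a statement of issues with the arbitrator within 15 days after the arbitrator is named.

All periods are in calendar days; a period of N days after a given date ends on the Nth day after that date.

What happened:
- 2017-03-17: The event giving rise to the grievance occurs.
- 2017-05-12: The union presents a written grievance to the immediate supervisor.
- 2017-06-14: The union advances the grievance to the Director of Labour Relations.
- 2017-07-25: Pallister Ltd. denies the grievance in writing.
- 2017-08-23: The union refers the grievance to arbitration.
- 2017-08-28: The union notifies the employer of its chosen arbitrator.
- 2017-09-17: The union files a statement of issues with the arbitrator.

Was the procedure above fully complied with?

No

Step 1: 47 days after 2017-03-17 (when the grieved event occurs) is 2017-05-03; not done until 2017-05-12, 9 days after the deadline.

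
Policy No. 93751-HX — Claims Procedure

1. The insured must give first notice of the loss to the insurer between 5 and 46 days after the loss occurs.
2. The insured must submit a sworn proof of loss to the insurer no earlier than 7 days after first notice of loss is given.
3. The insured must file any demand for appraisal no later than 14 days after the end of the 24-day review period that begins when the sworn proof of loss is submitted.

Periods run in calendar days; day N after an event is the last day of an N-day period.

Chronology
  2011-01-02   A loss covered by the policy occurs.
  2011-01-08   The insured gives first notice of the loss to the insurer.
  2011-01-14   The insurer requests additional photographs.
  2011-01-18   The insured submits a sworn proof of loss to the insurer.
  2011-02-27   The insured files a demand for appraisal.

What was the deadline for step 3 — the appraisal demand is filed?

The sworn proof of loss is submitted on 2011-01-18; the 24-day review period therefore ends 2011-02-11, and step 3 runs from that date. 14 days after 2011-02-11 is 2011-02-25.

2011-02-25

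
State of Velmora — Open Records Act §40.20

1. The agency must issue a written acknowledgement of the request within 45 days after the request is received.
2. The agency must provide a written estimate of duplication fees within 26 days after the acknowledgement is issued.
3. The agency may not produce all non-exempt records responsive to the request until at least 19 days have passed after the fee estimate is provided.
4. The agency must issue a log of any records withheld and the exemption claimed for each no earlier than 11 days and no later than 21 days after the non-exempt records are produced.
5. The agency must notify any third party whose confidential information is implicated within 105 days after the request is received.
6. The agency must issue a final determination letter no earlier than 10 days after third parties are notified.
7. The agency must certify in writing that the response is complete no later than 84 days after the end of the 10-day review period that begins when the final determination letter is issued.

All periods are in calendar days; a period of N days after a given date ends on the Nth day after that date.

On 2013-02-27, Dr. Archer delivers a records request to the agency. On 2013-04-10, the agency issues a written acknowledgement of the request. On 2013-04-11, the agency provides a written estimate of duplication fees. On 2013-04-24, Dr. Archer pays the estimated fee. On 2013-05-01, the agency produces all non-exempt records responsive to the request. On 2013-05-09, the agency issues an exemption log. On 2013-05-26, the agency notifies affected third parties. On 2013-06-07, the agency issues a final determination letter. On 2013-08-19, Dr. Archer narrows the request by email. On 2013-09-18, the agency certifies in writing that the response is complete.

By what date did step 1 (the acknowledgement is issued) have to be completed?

Step 1 runs from 2013-02-27, when the request is received. 45 days after 2013-02-27 is 2013-04-13.

2013-04-13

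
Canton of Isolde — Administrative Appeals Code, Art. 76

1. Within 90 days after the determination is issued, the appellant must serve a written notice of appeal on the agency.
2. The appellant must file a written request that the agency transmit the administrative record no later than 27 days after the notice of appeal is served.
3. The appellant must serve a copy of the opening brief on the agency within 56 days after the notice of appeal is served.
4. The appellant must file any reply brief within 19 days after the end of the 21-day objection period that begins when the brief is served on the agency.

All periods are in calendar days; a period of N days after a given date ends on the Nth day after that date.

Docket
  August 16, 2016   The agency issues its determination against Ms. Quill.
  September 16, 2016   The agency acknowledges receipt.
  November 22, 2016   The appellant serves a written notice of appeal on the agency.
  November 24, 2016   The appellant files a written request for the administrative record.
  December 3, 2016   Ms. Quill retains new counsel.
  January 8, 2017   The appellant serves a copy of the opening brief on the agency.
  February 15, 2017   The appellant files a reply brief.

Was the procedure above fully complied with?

(1) due by August 16, 2016 + 90 days = November 14, 2016; not done until November 22, 2016, 8 days after the deadline.

No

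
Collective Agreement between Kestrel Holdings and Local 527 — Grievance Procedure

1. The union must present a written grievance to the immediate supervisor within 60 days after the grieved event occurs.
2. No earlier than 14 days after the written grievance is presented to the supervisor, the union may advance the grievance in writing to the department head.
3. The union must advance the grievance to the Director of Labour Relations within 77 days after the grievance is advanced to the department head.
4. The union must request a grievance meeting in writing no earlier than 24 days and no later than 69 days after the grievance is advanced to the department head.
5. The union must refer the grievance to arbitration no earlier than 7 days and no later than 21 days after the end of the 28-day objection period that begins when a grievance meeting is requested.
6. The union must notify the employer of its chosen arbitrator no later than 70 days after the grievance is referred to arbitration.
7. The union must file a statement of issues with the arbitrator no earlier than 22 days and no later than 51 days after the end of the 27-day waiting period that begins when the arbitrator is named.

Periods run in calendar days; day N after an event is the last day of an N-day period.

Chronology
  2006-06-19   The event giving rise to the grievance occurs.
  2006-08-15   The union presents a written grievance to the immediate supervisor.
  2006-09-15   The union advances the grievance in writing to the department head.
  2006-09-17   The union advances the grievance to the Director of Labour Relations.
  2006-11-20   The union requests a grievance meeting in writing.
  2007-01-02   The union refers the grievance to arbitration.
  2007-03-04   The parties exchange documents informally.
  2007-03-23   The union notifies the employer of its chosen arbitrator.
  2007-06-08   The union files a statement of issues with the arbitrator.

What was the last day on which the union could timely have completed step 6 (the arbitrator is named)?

Step 6 runs from 2007-01-02, when the grievance is referred to arbitration. 70 days after 2007-01-02 is 2007-03-13.

2007-03-13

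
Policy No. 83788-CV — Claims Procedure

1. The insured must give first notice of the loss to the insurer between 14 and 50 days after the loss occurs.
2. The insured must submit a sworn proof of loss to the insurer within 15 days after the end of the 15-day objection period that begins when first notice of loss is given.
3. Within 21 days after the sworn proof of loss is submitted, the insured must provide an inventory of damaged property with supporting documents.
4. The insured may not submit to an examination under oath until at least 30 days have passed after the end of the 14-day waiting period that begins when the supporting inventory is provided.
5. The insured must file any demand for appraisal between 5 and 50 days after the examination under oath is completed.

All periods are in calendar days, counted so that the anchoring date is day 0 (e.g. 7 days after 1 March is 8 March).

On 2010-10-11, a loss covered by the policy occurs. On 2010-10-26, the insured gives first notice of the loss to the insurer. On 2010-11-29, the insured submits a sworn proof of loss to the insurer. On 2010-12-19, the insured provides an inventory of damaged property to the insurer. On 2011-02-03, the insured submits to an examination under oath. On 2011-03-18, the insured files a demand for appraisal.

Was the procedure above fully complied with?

Step 1 — 14 and 50 days from 2010-10-11 (when the loss occurs) are 2010-10-25 and 2010-11-30 respectively; 2010-10-26 falls inside that range.
Step 2 — counting 15 days from 2010-11-10 (end of the 15-day objection period, which began when first notice of loss is given on 2010-10-26) gives a deadline of 2010-11-25; done 2010-11-29 — 4 days late.
The procedure was therefore not followed at step 2.

No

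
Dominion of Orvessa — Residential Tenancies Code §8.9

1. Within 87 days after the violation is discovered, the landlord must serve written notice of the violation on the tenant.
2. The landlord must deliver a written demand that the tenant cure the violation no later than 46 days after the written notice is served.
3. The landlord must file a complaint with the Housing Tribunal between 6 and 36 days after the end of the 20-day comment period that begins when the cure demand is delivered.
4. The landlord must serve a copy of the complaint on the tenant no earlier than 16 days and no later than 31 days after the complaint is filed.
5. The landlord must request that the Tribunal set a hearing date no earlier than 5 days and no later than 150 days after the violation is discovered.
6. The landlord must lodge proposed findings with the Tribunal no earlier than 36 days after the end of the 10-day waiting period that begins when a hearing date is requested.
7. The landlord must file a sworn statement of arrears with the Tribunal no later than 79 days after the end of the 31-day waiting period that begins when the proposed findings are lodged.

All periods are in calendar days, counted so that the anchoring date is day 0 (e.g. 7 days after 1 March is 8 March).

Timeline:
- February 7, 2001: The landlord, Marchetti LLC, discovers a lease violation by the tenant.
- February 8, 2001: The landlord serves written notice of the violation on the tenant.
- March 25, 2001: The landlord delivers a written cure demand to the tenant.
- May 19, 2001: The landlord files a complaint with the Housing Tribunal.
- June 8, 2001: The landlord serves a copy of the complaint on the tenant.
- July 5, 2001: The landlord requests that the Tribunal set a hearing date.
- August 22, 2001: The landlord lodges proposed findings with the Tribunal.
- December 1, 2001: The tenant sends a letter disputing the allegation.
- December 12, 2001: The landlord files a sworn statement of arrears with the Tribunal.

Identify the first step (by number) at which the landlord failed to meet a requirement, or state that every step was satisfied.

(1) due by February 7, 2001 + 87 days = May 5, 2001; completed February 8, 2001, before the deadline.
(2) due by February 8, 2001 + 46 days = March 26, 2001; done March 25, 2001 — timely.
(3) the permitted window runs from April 14, 2001 + 6 = April 20, 2001 to April 14, 2001 + 36 = May 20, 2001; done May 19, 2001, which is between those dates.
(4) the permitted window runs from May 19, 2001 + 16 = June 4, 2001 to May 19, 2001 + 31 = June 19, 2001; June 8, 2001 falls inside that range.
(5) the permitted window runs from February 7, 2001 + 5 = February 12, 2001 to February 7, 2001 + 150 = July 7, 2001; done July 5, 2001 — within the window.
(6) permitted from July 15, 2001 + 36 days = August 20, 2001 onward; August 22, 2001 is on or after that date.
(7) due by September 22, 2001 + 79 days = December 10, 2001; done December 12, 2001 — 2 days late.
The analysis stops there.

Step 7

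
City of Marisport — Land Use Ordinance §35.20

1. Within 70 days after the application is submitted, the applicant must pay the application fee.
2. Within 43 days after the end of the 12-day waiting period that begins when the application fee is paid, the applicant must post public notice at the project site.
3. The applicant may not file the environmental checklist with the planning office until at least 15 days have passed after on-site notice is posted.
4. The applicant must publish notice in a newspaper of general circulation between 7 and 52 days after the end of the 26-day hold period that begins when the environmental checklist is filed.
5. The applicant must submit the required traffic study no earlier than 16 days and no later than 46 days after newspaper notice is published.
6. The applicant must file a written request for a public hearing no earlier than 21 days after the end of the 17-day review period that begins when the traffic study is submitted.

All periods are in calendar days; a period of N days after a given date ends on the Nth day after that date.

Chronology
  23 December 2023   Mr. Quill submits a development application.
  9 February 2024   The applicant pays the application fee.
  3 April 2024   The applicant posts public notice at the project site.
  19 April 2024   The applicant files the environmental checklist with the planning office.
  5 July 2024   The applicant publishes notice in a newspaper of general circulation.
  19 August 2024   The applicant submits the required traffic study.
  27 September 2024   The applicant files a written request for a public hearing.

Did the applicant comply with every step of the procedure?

Yes

(1) due by 23 December 2023 + 70 days = 2 March 2024; done 9 February 2024 — timely.
(2) due by 21 February 2024 + 43 days = 4 April 2024; 3 April 2024 is within that limit.
(3) permitted from 3 April 2024 + 15 days = 18 April 2024 onward; 19 April 2024 is on or after that date.
(4) the permitted window runs from 15 May 2024 + 7 = 22 May 2024 to 15 May 2024 + 52 = 6 July 2024; done 5 July 2024 — within the window.
(5) the permitted window runs from 5 July 2024 + 16 = 21 July 2024 to 5 July 2024 + 46 = 20 August 2024; done 19 August 2024, which is between those dates.
(6) permitted from 5 September 2024 + 21 days = 26 September 2024 onward; done 27 September 2024 — permitted.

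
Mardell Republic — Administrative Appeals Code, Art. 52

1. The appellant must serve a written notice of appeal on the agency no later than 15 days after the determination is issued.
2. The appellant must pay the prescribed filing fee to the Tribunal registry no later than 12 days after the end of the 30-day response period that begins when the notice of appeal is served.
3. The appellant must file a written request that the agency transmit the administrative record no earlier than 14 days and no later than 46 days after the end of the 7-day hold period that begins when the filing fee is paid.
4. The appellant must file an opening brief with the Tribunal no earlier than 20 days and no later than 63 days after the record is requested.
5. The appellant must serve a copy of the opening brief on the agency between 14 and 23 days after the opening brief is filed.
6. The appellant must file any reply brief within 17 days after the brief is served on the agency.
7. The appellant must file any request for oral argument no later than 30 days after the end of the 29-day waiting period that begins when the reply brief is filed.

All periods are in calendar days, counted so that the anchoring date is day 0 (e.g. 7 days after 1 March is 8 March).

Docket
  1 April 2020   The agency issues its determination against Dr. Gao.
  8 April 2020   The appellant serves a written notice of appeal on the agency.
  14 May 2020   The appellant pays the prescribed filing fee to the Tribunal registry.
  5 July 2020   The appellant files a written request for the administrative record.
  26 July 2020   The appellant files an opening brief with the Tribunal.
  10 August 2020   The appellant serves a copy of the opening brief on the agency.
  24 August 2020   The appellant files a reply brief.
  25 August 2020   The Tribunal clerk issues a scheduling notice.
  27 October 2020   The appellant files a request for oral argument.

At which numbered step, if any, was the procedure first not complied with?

Step 7

(1) due by 1 April 2020 + 15 days = 16 April 2020; done 8 April 2020 — timely.
(2) due by 8 May 2020 + 12 days = 20 May 2020; completed 14 May 2020, before the deadline.
(3) the permitted window runs from 21 May 2020 + 14 = 4 June 2020 to 21 May 2020 + 46 = 6 July 2020; 5 July 2020 falls inside that range.
(4) the permitted window runs from 5 July 2020 + 20 = 25 July 2020 to 5 July 2020 + 63 = 6 September 2020; done 26 July 2020 — within the window.
(5) the permitted window runs from 26 July 2020 + 14 = 9 August 2020 to 26 July 2020 + 23 = 18 August 2020; 10 August 2020 falls inside that range.
(6) due by 10 August 2020 + 17 days = 27 August 2020; 24 August 2020 is within that limit.
(7) due by 22 September 2020 + 30 days = 22 October 2020; not done until 27 October 2020, 5 days after the deadline.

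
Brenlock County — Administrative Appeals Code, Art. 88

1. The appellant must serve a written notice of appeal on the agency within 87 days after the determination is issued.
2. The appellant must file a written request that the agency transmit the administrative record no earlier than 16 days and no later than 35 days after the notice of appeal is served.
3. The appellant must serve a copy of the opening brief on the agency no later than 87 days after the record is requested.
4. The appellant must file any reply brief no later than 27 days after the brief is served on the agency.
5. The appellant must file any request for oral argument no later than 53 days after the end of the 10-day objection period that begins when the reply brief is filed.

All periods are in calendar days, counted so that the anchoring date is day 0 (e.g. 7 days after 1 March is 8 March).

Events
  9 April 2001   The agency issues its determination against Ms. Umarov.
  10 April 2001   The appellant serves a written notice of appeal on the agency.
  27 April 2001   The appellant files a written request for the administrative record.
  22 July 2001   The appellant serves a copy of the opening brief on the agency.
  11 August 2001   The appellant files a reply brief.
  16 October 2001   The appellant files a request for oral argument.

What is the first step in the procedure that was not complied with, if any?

Step 5

(1) due by 9 April 2001 + 87 days = 5 July 2001; completed 10 April 2001, before the deadline.
(2) the permitted window runs from 10 April 2001 + 16 = 26 April 2001 to 10 April 2001 + 35 = 15 May 2001; done 27 April 2001, which is between those dates.
(3) due by 27 April 2001 + 87 days = 23 July 2001; completed 22 July 2001, before the deadline.
(4) due by 22 July 2001 + 27 days = 18 August 2001; completed 11 August 2001, before the deadline.
(5) due by 21 August 2001 + 53 days = 13 October 2001; done 16 October 2001 — 3 days late.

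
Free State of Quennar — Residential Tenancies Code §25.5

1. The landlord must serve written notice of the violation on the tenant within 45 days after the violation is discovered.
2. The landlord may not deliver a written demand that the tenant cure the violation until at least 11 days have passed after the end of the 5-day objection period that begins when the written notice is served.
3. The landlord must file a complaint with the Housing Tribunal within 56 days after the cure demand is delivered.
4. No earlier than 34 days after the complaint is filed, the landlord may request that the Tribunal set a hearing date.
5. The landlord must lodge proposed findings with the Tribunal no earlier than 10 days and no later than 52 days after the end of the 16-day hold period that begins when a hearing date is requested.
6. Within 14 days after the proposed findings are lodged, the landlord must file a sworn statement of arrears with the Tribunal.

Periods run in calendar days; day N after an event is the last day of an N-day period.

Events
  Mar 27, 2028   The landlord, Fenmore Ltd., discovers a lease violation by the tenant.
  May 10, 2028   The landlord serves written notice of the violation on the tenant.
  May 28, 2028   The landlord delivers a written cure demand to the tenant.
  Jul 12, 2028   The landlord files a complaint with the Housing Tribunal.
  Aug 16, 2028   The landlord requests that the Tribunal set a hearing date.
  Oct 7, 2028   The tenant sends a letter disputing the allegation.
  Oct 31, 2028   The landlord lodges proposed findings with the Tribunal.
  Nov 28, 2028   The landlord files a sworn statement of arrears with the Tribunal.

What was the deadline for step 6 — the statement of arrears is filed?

Step 6 runs from Oct 31, 2028, when the proposed findings are lodged. 14 days after Oct 31, 2028 is Nov 14, 2028.

Nov 14, 2028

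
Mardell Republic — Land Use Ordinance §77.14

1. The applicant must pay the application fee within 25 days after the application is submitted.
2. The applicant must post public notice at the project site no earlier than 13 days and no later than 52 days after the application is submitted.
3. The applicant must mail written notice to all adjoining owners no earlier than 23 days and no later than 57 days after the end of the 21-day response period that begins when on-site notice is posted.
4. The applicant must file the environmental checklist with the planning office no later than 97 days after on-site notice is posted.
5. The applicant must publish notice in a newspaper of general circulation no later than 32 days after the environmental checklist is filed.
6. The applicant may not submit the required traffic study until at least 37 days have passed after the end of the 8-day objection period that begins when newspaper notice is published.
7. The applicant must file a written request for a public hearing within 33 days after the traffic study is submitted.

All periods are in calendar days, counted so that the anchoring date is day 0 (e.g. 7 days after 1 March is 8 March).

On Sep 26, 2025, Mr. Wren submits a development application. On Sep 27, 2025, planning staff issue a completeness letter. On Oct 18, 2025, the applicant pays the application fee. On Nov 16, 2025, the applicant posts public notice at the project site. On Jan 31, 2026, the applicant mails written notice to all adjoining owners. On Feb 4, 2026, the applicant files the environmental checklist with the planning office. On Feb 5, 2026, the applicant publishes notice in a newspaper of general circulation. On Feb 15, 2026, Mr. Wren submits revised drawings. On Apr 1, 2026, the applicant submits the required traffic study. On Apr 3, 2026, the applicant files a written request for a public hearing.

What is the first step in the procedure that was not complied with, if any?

(1) due by Sep 26, 2025 + 25 days = Oct 21, 2025; Oct 18, 2025 is within that limit.
(2) the permitted window runs from Sep 26, 2025 + 13 = Oct 9, 2025 to Sep 26, 2025 + 52 = Nov 17, 2025; Nov 16, 2025 falls inside that range.
(3) the permitted window runs from Dec 7, 2025 + 23 = Dec 30, 2025 to Dec 7, 2025 + 57 = Feb 2, 2026; done Jan 31, 2026, which is between those dates.
(4) due by Nov 16, 2025 + 97 days = Feb 21, 2026; done Feb 4, 2026 — timely.
(5) due by Feb 4, 2026 + 32 days = Mar 8, 2026; completed Feb 5, 2026, before the deadline.
(6) permitted from Feb 13, 2026 + 37 days = Mar 22, 2026 onward; done Apr 1, 2026, after the minimum wait.
(7) due by Apr 1, 2026 + 33 days = May 4, 2026; completed Apr 3, 2026, before the deadline.

None — every step was satisfied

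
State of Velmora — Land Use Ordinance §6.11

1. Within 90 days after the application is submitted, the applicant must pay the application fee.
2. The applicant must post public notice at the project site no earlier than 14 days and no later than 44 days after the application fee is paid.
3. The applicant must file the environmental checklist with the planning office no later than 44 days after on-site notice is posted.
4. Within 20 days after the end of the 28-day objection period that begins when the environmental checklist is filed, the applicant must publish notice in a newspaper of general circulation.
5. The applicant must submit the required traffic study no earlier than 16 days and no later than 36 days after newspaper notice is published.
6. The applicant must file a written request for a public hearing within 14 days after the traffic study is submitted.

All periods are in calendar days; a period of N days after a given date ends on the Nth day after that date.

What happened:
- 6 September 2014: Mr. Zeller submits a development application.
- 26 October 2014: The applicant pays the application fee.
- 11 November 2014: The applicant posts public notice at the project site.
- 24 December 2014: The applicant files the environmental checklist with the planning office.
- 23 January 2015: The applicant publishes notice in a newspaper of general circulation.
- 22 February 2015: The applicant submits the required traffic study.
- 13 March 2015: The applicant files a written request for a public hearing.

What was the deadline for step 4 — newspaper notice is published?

The environmental checklist is filed on 24 December 2014; the 28-day objection period therefore ends 21 January 2015, and step 4 runs from that date. 20 days after 21 January 2015 is 10 February 2015.

10 February 2015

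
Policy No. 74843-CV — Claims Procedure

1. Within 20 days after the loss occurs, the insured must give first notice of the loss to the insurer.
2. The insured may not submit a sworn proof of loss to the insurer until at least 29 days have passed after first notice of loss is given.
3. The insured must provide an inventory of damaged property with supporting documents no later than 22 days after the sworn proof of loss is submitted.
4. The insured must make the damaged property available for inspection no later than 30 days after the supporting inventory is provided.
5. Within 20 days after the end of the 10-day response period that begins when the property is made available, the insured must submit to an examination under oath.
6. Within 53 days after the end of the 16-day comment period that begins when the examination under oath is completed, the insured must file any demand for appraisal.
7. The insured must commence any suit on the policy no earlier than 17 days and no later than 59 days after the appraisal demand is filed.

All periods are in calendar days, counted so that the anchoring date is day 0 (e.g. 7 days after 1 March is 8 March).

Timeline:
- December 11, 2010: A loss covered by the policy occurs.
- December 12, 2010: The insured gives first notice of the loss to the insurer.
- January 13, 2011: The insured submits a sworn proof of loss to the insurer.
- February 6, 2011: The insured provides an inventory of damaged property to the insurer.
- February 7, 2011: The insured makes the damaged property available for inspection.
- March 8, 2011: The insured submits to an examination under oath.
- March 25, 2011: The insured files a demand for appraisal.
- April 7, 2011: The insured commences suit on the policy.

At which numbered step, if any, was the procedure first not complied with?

Step 3

Step 1 — counting 20 days from December 11, 2010 (when the loss occurs) gives a deadline of December 31, 2010; done December 12, 2010 — timely.
Step 2 — must wait 29 days from December 12, 2010 (when first notice of loss is given), so not before January 10, 2011; January 13, 2011 is on or after that date.
Step 3 — counting 22 days from January 13, 2011 (when the sworn proof of loss is submitted) gives a deadline of February 4, 2011; not done until February 6, 2011, 2 days after the deadline.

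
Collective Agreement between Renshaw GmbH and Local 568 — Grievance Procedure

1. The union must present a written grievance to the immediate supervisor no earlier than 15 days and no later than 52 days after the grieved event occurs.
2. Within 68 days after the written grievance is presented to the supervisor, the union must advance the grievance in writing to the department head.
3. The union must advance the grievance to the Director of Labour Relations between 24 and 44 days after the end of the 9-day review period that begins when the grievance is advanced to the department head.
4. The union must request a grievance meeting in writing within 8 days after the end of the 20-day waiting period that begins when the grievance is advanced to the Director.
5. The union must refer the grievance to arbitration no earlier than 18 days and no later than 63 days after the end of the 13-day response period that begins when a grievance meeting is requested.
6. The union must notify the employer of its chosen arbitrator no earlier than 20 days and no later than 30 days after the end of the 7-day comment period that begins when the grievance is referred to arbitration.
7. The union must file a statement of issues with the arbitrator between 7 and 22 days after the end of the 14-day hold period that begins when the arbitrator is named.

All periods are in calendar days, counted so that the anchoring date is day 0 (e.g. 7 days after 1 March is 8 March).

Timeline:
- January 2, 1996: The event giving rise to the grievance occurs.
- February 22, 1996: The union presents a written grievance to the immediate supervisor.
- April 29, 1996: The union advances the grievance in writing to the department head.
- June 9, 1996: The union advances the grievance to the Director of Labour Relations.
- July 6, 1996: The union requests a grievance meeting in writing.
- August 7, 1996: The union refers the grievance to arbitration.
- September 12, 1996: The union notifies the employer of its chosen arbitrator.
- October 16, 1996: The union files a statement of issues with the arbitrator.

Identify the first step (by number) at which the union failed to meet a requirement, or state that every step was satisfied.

Step 1 — 15 and 52 days from January 2, 1996 (when the grieved event occurs) are January 17, 1996 and February 23, 1996 respectively; February 22, 1996 falls inside that range.
Step 2 — counting 68 days from February 22, 1996 (when the written grievance is presented to the supervisor) gives a deadline of April 30, 1996; completed April 29, 1996, before the deadline.
Step 3 — 24 and 44 days from May 8, 1996 (end of the 9-day review period, which began when the grievance is advanced to the department head on April 29, 1996) are June 1, 1996 and June 21, 1996 respectively; done June 9, 1996, which is between those dates.
Step 4 — counting 8 days from June 29, 1996 (end of the 20-day waiting period, which began when the grievance is advanced to the Director on June 9, 1996) gives a deadline of July 7, 1996; July 6, 1996 is within that limit.
Step 5 — 18 and 63 days from July 19, 1996 (end of the 13-day response period, which began when a grievance meeting is requested on July 6, 1996) are August 6, 1996 and September 20, 1996 respectively; August 7, 1996 falls inside that range.
Step 6 — 20 and 30 days from August 14, 1996 (end of the 7-day comment period, which began when the grievance is referred to arbitration on August 7, 1996) are September 3, 1996 and September 13, 1996 respectively; September 12, 1996 falls inside that range.
Step 7 — 7 and 22 days from September 26, 1996 (end of the 14-day hold period, which began when the arbitrator is named on September 12, 1996) are October 3, 1996 and October 18, 1996 respectively; October 16, 1996 falls inside that range.

None — every step was satisfied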